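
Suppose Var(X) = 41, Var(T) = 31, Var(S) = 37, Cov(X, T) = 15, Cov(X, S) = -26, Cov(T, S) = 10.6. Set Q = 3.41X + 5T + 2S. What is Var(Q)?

Var(Q) = 1768.6121

Var(Q) = a²·Var(X) + b²·Var(T) + c²·Var(S) + 2ab·Cov(X, T) + 2ac·Cov(X, S) + 2bc·Cov(T, S), with a = 3.41, b = 5, c = 2.
= 476.7521 + 775 + 148 + 511.5 + (-354.64) + 212
= 1768.6121.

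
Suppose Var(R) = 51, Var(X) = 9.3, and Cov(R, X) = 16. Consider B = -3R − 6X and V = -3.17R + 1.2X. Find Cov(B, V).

Cov(B, V) = 664.77

By bilinearity, Cov(B, V) = ac·Var(R) + bd·Var(X) + (ad+bc)·Cov(R, X), with a=-3, b=-6, c=-3.17, d=1.2.
ac·Var(R) = (-3)·(-3.17)·51 = 485.01
bd·Var(X) = (-6)·1.2·9.3 = -66.96
(ad+bc)·Cov(R, X) = (15.42)·16 = 246.72
Cov(B, V) = 485.01 + (-66.96) + 246.72 = 664.77.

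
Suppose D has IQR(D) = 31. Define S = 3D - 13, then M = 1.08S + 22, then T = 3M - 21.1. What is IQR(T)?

IQR(S) = |3|·31 = 93.
IQR(M) = |1.08|·93 = 100.44.
IQR(T) = |3|·100.44 = 301.32.

IQR(T) = 301.32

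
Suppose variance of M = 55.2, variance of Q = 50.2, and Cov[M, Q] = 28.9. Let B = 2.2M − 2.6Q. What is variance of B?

variance of B = 275.904

variance of B = a²·variance of M + b²·variance of Q + 2ab·Cov[M, Q] with a = 2.2, b = -2.6.
= 2.2²·55.2 + (-2.6)²·50.2 + 2·2.2·(-2.6)·28.9
= 267.168 + 339.352 + (-330.616) = 275.904.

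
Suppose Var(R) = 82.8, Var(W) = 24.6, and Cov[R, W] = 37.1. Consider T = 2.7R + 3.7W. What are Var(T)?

Var(T) = a²·Var(R) + b²·Var(W) + 2ab·Cov[R, W] with a = 2.7, b = 3.7.
= 2.7²·82.8 + 3.7²·24.6 + 2·2.7·3.7·37.1
= 603.612 + 336.774 + 741.258 = 1681.644.

Var(T) = 1681.644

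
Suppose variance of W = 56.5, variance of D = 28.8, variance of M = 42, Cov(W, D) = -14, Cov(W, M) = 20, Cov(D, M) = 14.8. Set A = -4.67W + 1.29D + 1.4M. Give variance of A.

variance of A = a²·variance of W + b²·variance of D + c²·variance of M + 2ab·Cov(W, D) + 2ac·Cov(W, M) + 2bc·Cov(D, M), with a = -4.67, b = 1.29, c = 1.4.
= 1232.20285 + 47.92608 + 82.32 + 168.6804 + (-261.52) + 53.4576
= 1323.06693.

variance of A = 1323.06693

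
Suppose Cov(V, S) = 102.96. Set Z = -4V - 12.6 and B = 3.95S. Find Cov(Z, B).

Cov(Z, B) = a·c·Cov(V, S) = (-4)·3.95·102.96 = -1626.768. Additive constants drop out.

Cov(Z, B) = -1626.768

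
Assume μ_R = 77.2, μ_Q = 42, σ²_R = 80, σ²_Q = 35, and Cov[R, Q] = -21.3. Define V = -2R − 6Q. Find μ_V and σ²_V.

μ_V = (-2)·μ_R + (-6)·μ_Q = (-2)·77.2 + (-6)·42 = -406.4.
σ²_V = a²·σ²_R + b²·σ²_Q + 2ab·Cov[R, Q] with a = -2, b = -6.
= (-2)²·80 + (-6)²·35 + 2·(-2)·(-6)·(-21.3)
= 320 + 1260 + (-511.2) = 1068.8.

μ_V = -406.4, σ²_V = 1068.8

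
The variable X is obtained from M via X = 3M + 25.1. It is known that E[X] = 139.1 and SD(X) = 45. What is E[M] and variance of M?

E[M] = 38, variance of M = 225

From X = 3M + 25.1: E[X] = a·E[M] + b, so E[M] = (E[X] − b)/a = (139.1 − 25.1)/3 = 38.
variance of X = 45² = 2025.
variance of X = a²·variance of M, so variance of M = 2025/3² = 225.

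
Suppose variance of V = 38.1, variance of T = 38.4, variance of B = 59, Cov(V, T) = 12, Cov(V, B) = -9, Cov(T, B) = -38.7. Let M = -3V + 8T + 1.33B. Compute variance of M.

variance of M = 1577.1491

variance of M = a²·variance of V + b²·variance of T + c²·variance of B + 2ab·Cov(V, T) + 2ac·Cov(V, B) + 2bc·Cov(T, B), with a = -3, b = 8, c = 1.33.
= 342.9 + 2457.6 + 104.3651 + (-576) + 71.82 + (-823.536)
= 1577.1491.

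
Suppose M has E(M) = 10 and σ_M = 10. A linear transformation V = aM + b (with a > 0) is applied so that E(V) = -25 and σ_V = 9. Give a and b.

a = 0.9, b = -34

σ_V = a·σ_M (a > 0), so a = 9/10 = 0.9.
E(V) = a·E(M) + b, so b = -25 − 0.9·10 = -34.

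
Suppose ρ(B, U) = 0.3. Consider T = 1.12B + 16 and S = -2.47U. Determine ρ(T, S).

Linear rescalings preserve |correlation|; the slopes 1.12 and -2.47 have opposite signs, so the correlation flips sign: ρ(T, S) = −ρ(B, U) = -0.3.

ρ(T, S) = -0.3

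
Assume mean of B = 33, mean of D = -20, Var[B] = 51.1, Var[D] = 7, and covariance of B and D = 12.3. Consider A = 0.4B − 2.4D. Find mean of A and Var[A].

mean of A = 0.4·mean of B + (-2.4)·mean of D = 0.4·33 + (-2.4)·(-20) = 61.2.
Var[A] = a²·Var[B] + b²·Var[D] + 2ab·covariance of B and D with a = 0.4, b = -2.4.
= 0.4²·51.1 + (-2.4)²·7 + 2·0.4·(-2.4)·12.3
= 8.176 + 40.32 + (-23.616) = 24.88.

mean of A = 61.2, Var[A] = 24.88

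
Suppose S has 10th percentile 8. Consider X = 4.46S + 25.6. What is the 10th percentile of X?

Since a = 4.46 > 0 the transformation is increasing, so the 10th percentile of X = a·(P_{10} of S) + b = 4.46·8 + 25.6 = 61.28.

10th percentile of X = 61.28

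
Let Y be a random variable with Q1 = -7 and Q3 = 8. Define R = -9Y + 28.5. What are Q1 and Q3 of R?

Q1(R) = -43.5, Q3(R) = 91.5

a = -9 < 0 reverses order: Q1(R) comes from Q3(Y), Q3(R) from Q1(Y).
Q1(R) = (-9)·8 + 28.5 = -43.5; Q3(R) = (-9)·(-7) + 28.5 = 91.5.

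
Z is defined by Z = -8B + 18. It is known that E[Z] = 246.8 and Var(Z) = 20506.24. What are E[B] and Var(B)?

E[B] = -28.6, Var(B) = 320.41

From Z = -8B + 18: E[Z] = a·E[B] + b, so E[B] = (E[Z] − b)/a = (246.8 − 18)/(-8) = -28.6.
Var(Z) = a²·Var(B), so Var(B) = 20506.24/(-8)² = 320.41.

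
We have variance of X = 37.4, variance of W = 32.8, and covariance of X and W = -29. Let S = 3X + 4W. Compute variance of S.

variance of S = a²·variance of X + b²·variance of W + 2ab·covariance of X and W with a = 3, b = 4.
= 3²·37.4 + 4²·32.8 + 2·3·4·(-29)
= 336.6 + 524.8 + (-696) = 165.4.

variance of S = 165.4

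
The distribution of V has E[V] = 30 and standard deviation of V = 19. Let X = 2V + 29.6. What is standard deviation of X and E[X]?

X = 2V + 29.6 is linear with a = 2, b = 29.6.
standard deviation of X = |a|·standard deviation of V = |2|·19 = 38.
E[X] = a·E[V] + b = 2·30 + 29.6 = 89.6.

standard deviation of X = 38, E[X] = 89.6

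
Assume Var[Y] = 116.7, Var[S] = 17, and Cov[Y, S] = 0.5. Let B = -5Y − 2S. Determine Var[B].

Var[B] = 2995.5

Var[B] = a²·Var[Y] + b²·Var[S] + 2ab·Cov[Y, S] with a = -5, b = -2.
= (-5)²·116.7 + (-2)²·17 + 2·(-5)·(-2)·0.5
= 2917.5 + 68 + 10 = 2995.5.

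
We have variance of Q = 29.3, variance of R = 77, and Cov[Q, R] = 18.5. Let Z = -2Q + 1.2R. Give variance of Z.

variance of Z = a²·variance of Q + b²·variance of R + 2ab·Cov[Q, R] with a = -2, b = 1.2.
= (-2)²·29.3 + 1.2²·77 + 2·(-2)·1.2·18.5
= 117.2 + 110.88 + (-88.8) = 139.28.

variance of Z = 139.28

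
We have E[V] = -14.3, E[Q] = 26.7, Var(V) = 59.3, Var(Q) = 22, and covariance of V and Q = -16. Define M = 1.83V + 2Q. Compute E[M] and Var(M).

E[M] = 27.231, Var(M) = 169.46977

E[M] = 1.83·E[V] + 2·E[Q] = 1.83·(-14.3) + 2·26.7 = 27.231.
Var(M) = a²·Var(V) + b²·Var(Q) + 2ab·covariance of V and Q with a = 1.83, b = 2.
= 1.83²·59.3 + 2²·22 + 2·1.83·2·(-16)
= 198.58977 + 88 + (-117.12) = 169.46977.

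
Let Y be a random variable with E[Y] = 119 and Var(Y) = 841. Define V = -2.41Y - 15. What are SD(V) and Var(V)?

V = -2.41Y - 15 is linear with a = -2.41, b = -15.
SD(Y) = √841 = 29.
SD(V) = |a|·SD(Y) = |-2.41|·29 = 69.89.
Var(V) = a²·Var(Y) = (-2.41)²·841 = 4884.6121 (the additive constant -15 does not affect variance).

SD(V) = 69.89, Var(V) = 4884.6121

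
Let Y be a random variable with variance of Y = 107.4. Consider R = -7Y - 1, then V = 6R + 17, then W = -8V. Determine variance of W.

variance of R = (-7)²·107.4 = 5262.6.
variance of V = 6²·5262.6 = 189453.6.
variance of W = (-8)²·189453.6 = 12125030.4.

variance of W = 12125030.4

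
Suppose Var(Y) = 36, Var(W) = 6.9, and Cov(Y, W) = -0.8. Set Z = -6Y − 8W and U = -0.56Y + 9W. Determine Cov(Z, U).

By bilinearity, Cov(Z, U) = ac·Var(Y) + bd·Var(W) + (ad+bc)·Cov(Y, W), with a=-6, b=-8, c=-0.56, d=9.
ac·Var(Y) = (-6)·(-0.56)·36 = 120.96
bd·Var(W) = (-8)·9·6.9 = -496.8
(ad+bc)·Cov(Y, W) = (-49.52)·(-0.8) = 39.616
Cov(Z, U) = 120.96 + (-496.8) + 39.616 = -336.224.

Cov(Z, U) = -336.224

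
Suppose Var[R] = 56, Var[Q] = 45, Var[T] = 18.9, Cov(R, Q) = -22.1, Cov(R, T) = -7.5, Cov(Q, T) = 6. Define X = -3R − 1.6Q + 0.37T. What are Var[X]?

Var[X] = a²·Var[R] + b²·Var[Q] + c²·Var[T] + 2ab·Cov(R, Q) + 2ac·Cov(R, T) + 2bc·Cov(Q, T), with a = -3, b = -1.6, c = 0.37.
= 504 + 115.2 + 2.58741 + (-212.16) + 16.65 + (-7.104)
= 419.17341.

Var[X] = 419.17341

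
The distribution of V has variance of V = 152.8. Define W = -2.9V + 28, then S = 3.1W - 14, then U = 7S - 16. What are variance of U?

variance of U = 605116.25272

variance of W = (-2.9)²·152.8 = 1285.048.
variance of S = 3.1²·1285.048 = 12349.31128.
variance of U = 7²·12349.31128 = 605116.25272.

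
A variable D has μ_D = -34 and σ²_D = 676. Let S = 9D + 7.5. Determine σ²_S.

S = 9D + 7.5 is linear with a = 9, b = 7.5.
σ²_S = a²·σ²_D = 9²·676 = 54756 (the additive constant 7.5 does not affect variance).

σ²_S = 54756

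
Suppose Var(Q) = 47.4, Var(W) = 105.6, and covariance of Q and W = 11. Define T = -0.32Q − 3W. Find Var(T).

Var(T) = 976.37376

Var(T) = a²·Var(Q) + b²·Var(W) + 2ab·covariance of Q and W with a = -0.32, b = -3.
= (-0.32)²·47.4 + (-3)²·105.6 + 2·(-0.32)·(-3)·11
= 4.85376 + 950.4 + 21.12 = 976.37376.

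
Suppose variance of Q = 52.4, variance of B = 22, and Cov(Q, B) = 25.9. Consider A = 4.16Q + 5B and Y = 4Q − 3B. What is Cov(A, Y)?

By bilinearity, Cov(A, Y) = ac·variance of Q + bd·variance of B + (ad+bc)·Cov(Q, B), with a=4.16, b=5, c=4, d=-3.
ac·variance of Q = 4.16·4·52.4 = 871.936
bd·variance of B = 5·(-3)·22 = -330
(ad+bc)·Cov(Q, B) = (7.52)·25.9 = 194.768
Cov(A, Y) = 871.936 + (-330) + 194.768 = 736.704.

Cov(A, Y) = 736.704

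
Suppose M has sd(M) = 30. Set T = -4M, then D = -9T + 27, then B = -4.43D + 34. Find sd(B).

sd(B) = 4784.4

sd(T) = |-4|·30 = 120.
sd(D) = |-9|·120 = 1080.
sd(B) = |-4.43|·1080 = 4784.4.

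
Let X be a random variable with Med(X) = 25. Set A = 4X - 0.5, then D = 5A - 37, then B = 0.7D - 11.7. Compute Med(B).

Med(B) = 310.65

Med(A) = 4·25 + (-0.5) = 99.5.
Med(D) = 5·99.5 + (-37) = 460.5.
Med(B) = 0.7·460.5 + (-11.7) = 310.65.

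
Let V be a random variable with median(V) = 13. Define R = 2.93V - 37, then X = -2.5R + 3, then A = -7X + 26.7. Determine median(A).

median(R) = 2.93·13 + (-37) = 1.09.
median(X) = (-2.5)·1.09 + 3 = 0.275.
median(A) = (-7)·0.275 + 26.7 = 24.775.

median(A) = 24.775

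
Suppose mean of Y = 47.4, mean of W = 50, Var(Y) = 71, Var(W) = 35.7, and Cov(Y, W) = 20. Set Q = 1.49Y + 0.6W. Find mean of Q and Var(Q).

mean of Q = 100.626, Var(Q) = 206.2391

mean of Q = 1.49·mean of Y + 0.6·mean of W = 1.49·47.4 + 0.6·50 = 100.626.
Var(Q) = a²·Var(Y) + b²·Var(W) + 2ab·Cov(Y, W) with a = 1.49, b = 0.6.
= 1.49²·71 + 0.6²·35.7 + 2·1.49·0.6·20
= 157.6271 + 12.852 + 35.76 = 206.2391.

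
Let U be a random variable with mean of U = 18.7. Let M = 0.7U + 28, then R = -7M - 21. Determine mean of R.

mean of R = -308.63

mean of M = 0.7·18.7 + 28 = 41.09.
mean of R = (-7)·41.09 + (-21) = -308.63.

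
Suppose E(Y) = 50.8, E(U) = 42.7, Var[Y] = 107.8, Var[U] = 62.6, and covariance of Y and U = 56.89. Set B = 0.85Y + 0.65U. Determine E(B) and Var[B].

E(B) = 0.85·E(Y) + 0.65·E(U) = 0.85·50.8 + 0.65·42.7 = 70.935.
Var[B] = a²·Var[Y] + b²·Var[U] + 2ab·covariance of Y and U with a = 0.85, b = 0.65.
= 0.85²·107.8 + 0.65²·62.6 + 2·0.85·0.65·56.89
= 77.8855 + 26.4485 + 62.86345 = 167.19745.

E(B) = 70.935, Var[B] = 167.19745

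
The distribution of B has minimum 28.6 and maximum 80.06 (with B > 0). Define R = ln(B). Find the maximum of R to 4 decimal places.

max(R) = 4.3828

ln(B) is increasing on this domain, so max(R) comes from max(B) = 80.06: max(R) = ln(80.06) ≈ 4.3828.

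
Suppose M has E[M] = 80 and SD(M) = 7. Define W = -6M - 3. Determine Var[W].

W = -6M - 3 is linear with a = -6, b = -3.
Var[M] = 7² = 49.
Var[W] = a²·Var[M] = (-6)²·49 = 1764 (the additive constant -3 does not affect variance).

Var[W] = 1764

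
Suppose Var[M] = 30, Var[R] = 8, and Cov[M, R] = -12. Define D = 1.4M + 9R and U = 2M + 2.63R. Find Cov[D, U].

Cov[D, U] = 13.176

By bilinearity, Cov[D, U] = ac·Var[M] + bd·Var[R] + (ad+bc)·Cov[M, R], with a=1.4, b=9, c=2, d=2.63.
ac·Var[M] = 1.4·2·30 = 84
bd·Var[R] = 9·2.63·8 = 189.36
(ad+bc)·Cov[M, R] = (21.682)·(-12) = -260.184
Cov[D, U] = 84 + 189.36 + (-260.184) = 13.176.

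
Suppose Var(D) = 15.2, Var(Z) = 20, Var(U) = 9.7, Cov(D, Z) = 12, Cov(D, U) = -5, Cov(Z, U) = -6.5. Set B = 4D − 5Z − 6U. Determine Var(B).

Var(B) = 462.4

Var(B) = a²·Var(D) + b²·Var(Z) + c²·Var(U) + 2ab·Cov(D, Z) + 2ac·Cov(D, U) + 2bc·Cov(Z, U), with a = 4, b = -5, c = -6.
= 243.2 + 500 + 349.2 + (-480) + 240 + (-390)
= 462.4.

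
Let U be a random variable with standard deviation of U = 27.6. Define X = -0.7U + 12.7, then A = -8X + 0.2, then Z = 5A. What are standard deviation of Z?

standard deviation of X = |-0.7|·27.6 = 19.32.
standard deviation of A = |-8|·19.32 = 154.56.
standard deviation of Z = |5|·154.56 = 772.8.

standard deviation of Z = 772.8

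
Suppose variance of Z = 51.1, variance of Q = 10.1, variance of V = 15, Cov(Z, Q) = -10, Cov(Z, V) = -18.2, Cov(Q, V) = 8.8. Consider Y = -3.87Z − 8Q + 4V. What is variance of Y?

variance of Y = 1032.79159

variance of Y = a²·variance of Z + b²·variance of Q + c²·variance of V + 2ab·Cov(Z, Q) + 2ac·Cov(Z, V) + 2bc·Cov(Q, V), with a = -3.87, b = -8, c = 4.
= 765.31959 + 646.4 + 240 + (-619.2) + 563.472 + (-563.2)
= 1032.79159.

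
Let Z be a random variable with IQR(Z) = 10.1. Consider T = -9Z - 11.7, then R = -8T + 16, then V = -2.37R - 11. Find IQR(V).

IQR(T) = |-9|·10.1 = 90.9.
IQR(R) = |-8|·90.9 = 727.2.
IQR(V) = |-2.37|·727.2 = 1723.464.

IQR(V) = 1723.464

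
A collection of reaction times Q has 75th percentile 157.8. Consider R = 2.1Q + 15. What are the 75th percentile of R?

75th percentile of R = 346.38

Since a = 2.1 > 0 the transformation is increasing, so the 75th percentile of R = a·(P_{75} of Q) + b = 2.1·157.8 + 15 = 346.38.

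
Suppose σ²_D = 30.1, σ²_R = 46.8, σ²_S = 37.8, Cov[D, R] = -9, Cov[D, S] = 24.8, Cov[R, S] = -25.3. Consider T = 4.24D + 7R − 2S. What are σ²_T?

σ²_T = a²·σ²_D + b²·σ²_R + c²·σ²_S + 2ab·Cov[D, R] + 2ac·Cov[D, S] + 2bc·Cov[R, S], with a = 4.24, b = 7, c = -2.
= 541.12576 + 2293.2 + 151.2 + (-534.24) + (-420.608) + 708.4
= 2739.07776.

σ²_T = 2739.07776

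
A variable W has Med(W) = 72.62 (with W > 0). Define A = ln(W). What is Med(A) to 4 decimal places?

Med(A) = 4.2852

ln(W) is monotone on this domain, so Med(A) = ln(72.62) ≈ 4.2852.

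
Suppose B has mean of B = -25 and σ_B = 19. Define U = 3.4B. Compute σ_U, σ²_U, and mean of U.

U = 3.4B is linear with a = 3.4, b = 0.
σ_U = |a|·σ_B = |3.4|·19 = 64.6.
σ²_B = 19² = 361.
σ²_U = a²·σ²_B = 3.4²·361 = 4173.16.
mean of U = a·mean of B + b = 3.4·(-25) = -85.

σ_U = 64.6, σ²_U = 4173.16, mean of U = -85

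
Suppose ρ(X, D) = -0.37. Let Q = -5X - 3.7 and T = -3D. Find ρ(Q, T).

ρ(Q, T) = -0.37

Linear rescalings preserve correlation up to sign; here the slopes -5 and -3 have the same sign, so ρ(Q, T) = ρ(X, D) = -0.37.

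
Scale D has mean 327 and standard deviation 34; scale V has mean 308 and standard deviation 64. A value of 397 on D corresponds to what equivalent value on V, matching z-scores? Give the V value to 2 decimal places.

z = (397 − 327)/34 ≈ 2.0588.
V = 308 + z·64 = 308 + (397 − 327)·64/34 ≈ 439.76.

V = 439.76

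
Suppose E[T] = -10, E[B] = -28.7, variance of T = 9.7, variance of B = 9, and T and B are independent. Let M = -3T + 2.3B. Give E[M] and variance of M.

E[M] = (-3)·E[T] + 2.3·E[B] = (-3)·(-10) + 2.3·(-28.7) = -36.01.
variance of M = a²·variance of T + b²·variance of B + 2ab·Cov(T, B) with a = -3, b = 2.3.
Independence gives Cov(T, B) = 0.
= (-3)²·9.7 + 2.3²·9 + 2·(-3)·2.3·0
= 87.3 + 47.61 + 0 = 134.91.

E[M] = -36.01, variance of M = 134.91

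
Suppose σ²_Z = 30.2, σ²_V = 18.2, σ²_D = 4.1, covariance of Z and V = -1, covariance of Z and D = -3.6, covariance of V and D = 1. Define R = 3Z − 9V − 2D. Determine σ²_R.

σ²_R = 1895.6

σ²_R = a²·σ²_Z + b²·σ²_V + c²·σ²_D + 2ab·covariance of Z and V + 2ac·covariance of Z and D + 2bc·covariance of V and D, with a = 3, b = -9, c = -2.
= 271.8 + 1474.2 + 16.4 + 54 + 43.2 + 36
= 1895.6.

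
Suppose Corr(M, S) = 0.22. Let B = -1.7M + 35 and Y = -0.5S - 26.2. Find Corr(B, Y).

Corr(B, Y) = 0.22

Linear rescalings preserve correlation up to sign; here the slopes -1.7 and -0.5 have the same sign, so Corr(B, Y) = Corr(M, S) = 0.22.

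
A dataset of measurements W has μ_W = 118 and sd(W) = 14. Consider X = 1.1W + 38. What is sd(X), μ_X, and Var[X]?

sd(X) = 15.4, μ_X = 167.8, Var[X] = 237.16

X = 1.1W + 38 is linear with a = 1.1, b = 38.
sd(X) = |a|·sd(W) = |1.1|·14 = 15.4.
μ_X = a·μ_W + b = 1.1·118 + 38 = 167.8.
Var[W] = 14² = 196.
Var[X] = a²·Var[W] = 1.1²·196 = 237.16 (the additive constant 38 does not affect variance).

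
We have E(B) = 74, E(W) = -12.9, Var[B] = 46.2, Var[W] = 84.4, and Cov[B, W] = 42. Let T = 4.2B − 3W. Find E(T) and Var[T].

E(T) = 349.5, Var[T] = 516.168

E(T) = 4.2·E(B) + (-3)·E(W) = 4.2·74 + (-3)·(-12.9) = 349.5.
Var[T] = a²·Var[B] + b²·Var[W] + 2ab·Cov[B, W] with a = 4.2, b = -3.
= 4.2²·46.2 + (-3)²·84.4 + 2·4.2·(-3)·42
= 814.968 + 759.6 + (-1058.4) = 516.168.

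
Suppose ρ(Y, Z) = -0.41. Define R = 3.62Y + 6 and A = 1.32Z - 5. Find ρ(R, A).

ρ(R, A) = -0.41

Linear rescalings preserve correlation up to sign; here the slopes 3.62 and 1.32 have the same sign, so ρ(R, A) = ρ(Y, Z) = -0.41.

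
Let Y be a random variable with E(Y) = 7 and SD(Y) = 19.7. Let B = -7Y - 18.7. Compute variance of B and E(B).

variance of B = 19016.41, E(B) = -67.7

B = -7Y - 18.7 is linear with a = -7, b = -18.7.
variance of Y = 19.7² = 388.09.
variance of B = a²·variance of Y = (-7)²·388.09 = 19016.41 (the additive constant -18.7 does not affect variance).
E(B) = a·E(Y) + b = (-7)·7 + (-18.7) = -67.7.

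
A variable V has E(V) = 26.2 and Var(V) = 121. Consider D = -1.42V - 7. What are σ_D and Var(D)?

σ_D = 15.62, Var(D) = 243.9844

D = -1.42V - 7 is linear with a = -1.42, b = -7.
σ_V = √121 = 11.
σ_D = |a|·σ_V = |-1.42|·11 = 15.62.
Var(D) = a²·Var(V) = (-1.42)²·121 = 243.9844 (the additive constant -7 does not affect variance).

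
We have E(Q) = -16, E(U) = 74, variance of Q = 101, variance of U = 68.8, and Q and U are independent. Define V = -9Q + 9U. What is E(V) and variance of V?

E(V) = (-9)·E(Q) + 9·E(U) = (-9)·(-16) + 9·74 = 810.
variance of V = a²·variance of Q + b²·variance of U + 2ab·Cov(Q, U) with a = -9, b = 9.
Independence gives Cov(Q, U) = 0.
= (-9)²·101 + 9²·68.8 + 2·(-9)·9·0
= 8181 + 5572.8 + 0 = 13753.8.

E(V) = 810, variance of V = 13753.8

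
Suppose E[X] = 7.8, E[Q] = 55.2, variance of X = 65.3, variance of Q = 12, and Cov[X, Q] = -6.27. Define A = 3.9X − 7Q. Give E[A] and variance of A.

E[A] = 3.9·E[X] + (-7)·E[Q] = 3.9·7.8 + (-7)·55.2 = -355.98.
variance of A = a²·variance of X + b²·variance of Q + 2ab·Cov[X, Q] with a = 3.9, b = -7.
= 3.9²·65.3 + (-7)²·12 + 2·3.9·(-7)·(-6.27)
= 993.213 + 588 + 342.342 = 1923.555.

E[A] = -355.98, variance of A = 1923.555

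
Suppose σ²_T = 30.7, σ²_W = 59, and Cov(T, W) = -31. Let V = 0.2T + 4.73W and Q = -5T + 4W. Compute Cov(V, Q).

By bilinearity, Cov(V, Q) = ac·σ²_T + bd·σ²_W + (ad+bc)·Cov(T, W), with a=0.2, b=4.73, c=-5, d=4.
ac·σ²_T = 0.2·(-5)·30.7 = -30.7
bd·σ²_W = 4.73·4·59 = 1116.28
(ad+bc)·Cov(T, W) = (-22.85)·(-31) = 708.35
Cov(V, Q) = -30.7 + 1116.28 + 708.35 = 1793.93.

Cov(V, Q) = 1793.93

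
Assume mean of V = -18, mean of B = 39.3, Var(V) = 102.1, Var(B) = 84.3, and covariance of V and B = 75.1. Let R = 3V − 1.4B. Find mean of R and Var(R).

mean of R = -109.02, Var(R) = 453.288

mean of R = 3·mean of V + (-1.4)·mean of B = 3·(-18) + (-1.4)·39.3 = -109.02.
Var(R) = a²·Var(V) + b²·Var(B) + 2ab·covariance of V and B with a = 3, b = -1.4.
= 3²·102.1 + (-1.4)²·84.3 + 2·3·(-1.4)·75.1
= 918.9 + 165.228 + (-630.84) = 453.288.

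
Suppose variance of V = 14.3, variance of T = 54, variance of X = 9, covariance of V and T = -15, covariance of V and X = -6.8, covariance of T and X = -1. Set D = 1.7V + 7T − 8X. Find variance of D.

variance of D = 3203.287

variance of D = a²·variance of V + b²·variance of T + c²·variance of X + 2ab·covariance of V and T + 2ac·covariance of V and X + 2bc·covariance of T and X, with a = 1.7, b = 7, c = -8.
= 41.327 + 2646 + 576 + (-357) + 184.96 + 112
= 3203.287.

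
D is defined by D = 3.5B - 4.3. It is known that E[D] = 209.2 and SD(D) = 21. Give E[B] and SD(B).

E[B] = 61, SD(B) = 6

From D = 3.5B - 4.3: E[D] = a·E[B] + b, so E[B] = (E[D] − b)/a = (209.2 − (-4.3))/3.5 = 61.
SD(D) = |a|·SD(B), so SD(B) = 21/|3.5| = 6.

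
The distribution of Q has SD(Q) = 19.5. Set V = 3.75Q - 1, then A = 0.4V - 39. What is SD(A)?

SD(A) = 29.25

SD(V) = |3.75|·19.5 = 73.125.
SD(A) = |0.4|·73.125 = 29.25.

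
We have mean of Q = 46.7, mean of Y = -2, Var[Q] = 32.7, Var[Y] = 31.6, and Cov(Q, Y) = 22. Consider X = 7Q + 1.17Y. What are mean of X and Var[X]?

mean of X = 324.56, Var[X] = 2005.91724

mean of X = 7·mean of Q + 1.17·mean of Y = 7·46.7 + 1.17·(-2) = 324.56.
Var[X] = a²·Var[Q] + b²·Var[Y] + 2ab·Cov(Q, Y) with a = 7, b = 1.17.
= 7²·32.7 + 1.17²·31.6 + 2·7·1.17·22
= 1602.3 + 43.25724 + 360.36 = 2005.91724.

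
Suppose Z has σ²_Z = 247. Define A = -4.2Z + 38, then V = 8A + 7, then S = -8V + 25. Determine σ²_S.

σ²_S = 17846599.68

σ²_A = (-4.2)²·247 = 4357.08.
σ²_V = 8²·4357.08 = 278853.12.
σ²_S = (-8)²·278853.12 = 17846599.68.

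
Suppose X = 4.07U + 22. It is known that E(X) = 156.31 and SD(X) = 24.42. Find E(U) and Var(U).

E(U) = 33, Var(U) = 36

From X = 4.07U + 22: E(X) = a·E(U) + b, so E(U) = (E(X) − b)/a = (156.31 − 22)/4.07 = 33.
Var(X) = 24.42² = 596.3364.
Var(X) = a²·Var(U), so Var(U) = 596.3364/4.07² = 36.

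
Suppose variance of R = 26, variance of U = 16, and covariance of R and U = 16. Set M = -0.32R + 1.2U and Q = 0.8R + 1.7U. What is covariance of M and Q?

By bilinearity, covariance of M and Q = ac·variance of R + bd·variance of U + (ad+bc)·covariance of R and U, with a=-0.32, b=1.2, c=0.8, d=1.7.
ac·variance of R = (-0.32)·0.8·26 = -6.656
bd·variance of U = 1.2·1.7·16 = 32.64
(ad+bc)·covariance of R and U = (0.416)·16 = 6.656
covariance of M and Q = -6.656 + 32.64 + 6.656 = 32.64.

covariance of M and Q = 32.64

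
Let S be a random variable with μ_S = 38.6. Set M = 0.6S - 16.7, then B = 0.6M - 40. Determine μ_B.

μ_B = -36.124

μ_M = 0.6·38.6 + (-16.7) = 6.46.
μ_B = 0.6·6.46 + (-40) = -36.124.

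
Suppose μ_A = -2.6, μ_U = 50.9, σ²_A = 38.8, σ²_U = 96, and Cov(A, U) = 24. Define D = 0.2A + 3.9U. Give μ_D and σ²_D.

μ_D = 0.2·μ_A + 3.9·μ_U = 0.2·(-2.6) + 3.9·50.9 = 197.99.
σ²_D = a²·σ²_A + b²·σ²_U + 2ab·Cov(A, U) with a = 0.2, b = 3.9.
= 0.2²·38.8 + 3.9²·96 + 2·0.2·3.9·24
= 1.552 + 1460.16 + 37.44 = 1499.152.

μ_D = 197.99, σ²_D = 1499.152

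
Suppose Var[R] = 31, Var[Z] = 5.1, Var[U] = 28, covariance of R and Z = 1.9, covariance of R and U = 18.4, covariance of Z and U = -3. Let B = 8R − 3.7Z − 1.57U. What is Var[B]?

Var[B] = 1513.2942

Var[B] = a²·Var[R] + b²·Var[Z] + c²·Var[U] + 2ab·covariance of R and Z + 2ac·covariance of R and U + 2bc·covariance of Z and U, with a = 8, b = -3.7, c = -1.57.
= 1984 + 69.819 + 69.0172 + (-112.48) + (-462.208) + (-34.854)
= 1513.2942.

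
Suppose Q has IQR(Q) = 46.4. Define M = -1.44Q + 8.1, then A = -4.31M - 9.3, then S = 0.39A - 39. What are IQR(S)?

IQR(S) = 112.3110144

IQR(M) = |-1.44|·46.4 = 66.816.
IQR(A) = |-4.31|·66.816 = 287.97696.
IQR(S) = |0.39|·287.97696 = 112.3110144.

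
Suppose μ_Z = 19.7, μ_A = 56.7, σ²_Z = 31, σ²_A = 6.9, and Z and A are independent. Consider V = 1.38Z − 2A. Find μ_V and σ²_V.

μ_V = 1.38·μ_Z + (-2)·μ_A = 1.38·19.7 + (-2)·56.7 = -86.214.
σ²_V = a²·σ²_Z + b²·σ²_A + 2ab·Cov[Z, A] with a = 1.38, b = -2.
Independence gives Cov[Z, A] = 0.
= 1.38²·31 + (-2)²·6.9 + 2·1.38·(-2)·0
= 59.0364 + 27.6 + 0 = 86.6364.

μ_V = -86.214, σ²_V = 86.6364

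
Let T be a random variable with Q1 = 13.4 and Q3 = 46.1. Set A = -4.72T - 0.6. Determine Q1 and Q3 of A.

a = -4.72 < 0 reverses order: Q1(A) comes from Q3(T), Q3(A) from Q1(T).
Q1(A) = (-4.72)·46.1 + (-0.6) = -218.192; Q3(A) = (-4.72)·13.4 + (-0.6) = -63.848.

Q1(A) = -218.192, Q3(A) = -63.848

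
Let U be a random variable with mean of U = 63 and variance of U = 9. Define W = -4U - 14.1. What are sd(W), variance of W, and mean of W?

W = -4U - 14.1 is linear with a = -4, b = -14.1.
sd(U) = √9 = 3.
sd(W) = |a|·sd(U) = |-4|·3 = 12.
variance of W = a²·variance of U = (-4)²·9 = 144 (the additive constant -14.1 does not affect variance).
mean of W = a·mean of U + b = (-4)·63 + (-14.1) = -266.1.

sd(W) = 12, variance of W = 144, mean of W = -266.1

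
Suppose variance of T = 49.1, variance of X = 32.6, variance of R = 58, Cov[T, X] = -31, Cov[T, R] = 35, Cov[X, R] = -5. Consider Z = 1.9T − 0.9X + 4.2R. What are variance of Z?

variance of Z = 1929.197

variance of Z = a²·variance of T + b²·variance of X + c²·variance of R + 2ab·Cov[T, X] + 2ac·Cov[T, R] + 2bc·Cov[X, R], with a = 1.9, b = -0.9, c = 4.2.
= 177.251 + 26.406 + 1023.12 + 106.02 + 558.6 + 37.8
= 1929.197.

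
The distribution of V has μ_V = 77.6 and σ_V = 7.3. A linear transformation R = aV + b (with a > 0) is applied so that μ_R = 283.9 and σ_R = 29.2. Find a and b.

a = 4, b = -26.5

σ_R = a·σ_V (a > 0), so a = 29.2/7.3 = 4.
μ_R = a·μ_V + b, so b = 283.9 − 4·77.6 = -26.5.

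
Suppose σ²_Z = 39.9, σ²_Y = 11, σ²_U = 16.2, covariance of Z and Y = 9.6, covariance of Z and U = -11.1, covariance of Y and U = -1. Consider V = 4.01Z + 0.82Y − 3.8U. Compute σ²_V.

σ²_V = 1290.56943

σ²_V = a²·σ²_Z + b²·σ²_Y + c²·σ²_U + 2ab·covariance of Z and Y + 2ac·covariance of Z and U + 2bc·covariance of Y and U, with a = 4.01, b = 0.82, c = -3.8.
= 641.59599 + 7.3964 + 233.928 + 63.13344 + 338.2836 + 6.232
= 1290.56943.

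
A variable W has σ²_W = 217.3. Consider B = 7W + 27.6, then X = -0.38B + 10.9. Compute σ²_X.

σ²_B = 7²·217.3 = 10647.7.
σ²_X = (-0.38)²·10647.7 = 1537.52788.

σ²_X = 1537.52788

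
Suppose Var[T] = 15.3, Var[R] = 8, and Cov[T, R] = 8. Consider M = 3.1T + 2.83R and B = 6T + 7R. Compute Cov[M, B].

By bilinearity, Cov[M, B] = ac·Var[T] + bd·Var[R] + (ad+bc)·Cov[T, R], with a=3.1, b=2.83, c=6, d=7.
ac·Var[T] = 3.1·6·15.3 = 284.58
bd·Var[R] = 2.83·7·8 = 158.48
(ad+bc)·Cov[T, R] = (38.68)·8 = 309.44
Cov[M, B] = 284.58 + 158.48 + 309.44 = 752.5.

Cov[M, B] = 752.5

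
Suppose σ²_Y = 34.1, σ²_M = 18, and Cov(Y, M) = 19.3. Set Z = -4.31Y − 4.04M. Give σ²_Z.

σ²_Z = 1599.35245

σ²_Z = a²·σ²_Y + b²·σ²_M + 2ab·Cov(Y, M) with a = -4.31, b = -4.04.
= (-4.31)²·34.1 + (-4.04)²·18 + 2·(-4.31)·(-4.04)·19.3
= 633.44501 + 293.7888 + 672.11864 = 1599.35245.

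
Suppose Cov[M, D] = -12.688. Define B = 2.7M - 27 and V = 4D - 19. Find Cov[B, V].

Cov[B, V] = -137.0304

Cov[B, V] = a·c·Cov[M, D] = 2.7·4·(-12.688) = -137.0304. Additive constants drop out.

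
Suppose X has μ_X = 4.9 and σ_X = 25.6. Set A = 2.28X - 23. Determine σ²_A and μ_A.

σ²_A = 3406.823424, μ_A = -11.828

A = 2.28X - 23 is linear with a = 2.28, b = -23.
σ²_X = 25.6² = 655.36.
σ²_A = a²·σ²_X = 2.28²·655.36 = 3406.823424 (the additive constant -23 does not affect variance).
μ_A = a·μ_X + b = 2.28·4.9 + (-23) = -11.828.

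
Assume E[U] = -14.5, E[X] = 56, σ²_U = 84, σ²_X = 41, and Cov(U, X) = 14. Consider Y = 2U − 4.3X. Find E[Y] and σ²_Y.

E[Y] = -269.8, σ²_Y = 853.29

E[Y] = 2·E[U] + (-4.3)·E[X] = 2·(-14.5) + (-4.3)·56 = -269.8.
σ²_Y = a²·σ²_U + b²·σ²_X + 2ab·Cov(U, X) with a = 2, b = -4.3.
= 2²·84 + (-4.3)²·41 + 2·2·(-4.3)·14
= 336 + 758.09 + (-240.8) = 853.29.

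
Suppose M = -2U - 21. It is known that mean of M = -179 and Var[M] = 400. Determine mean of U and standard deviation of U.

mean of U = 79, standard deviation of U = 10

From M = -2U - 21: mean of M = a·mean of U + b, so mean of U = (mean of M − b)/a = (-179 − (-21))/(-2) = 79.
standard deviation of M = √400 = 20.
standard deviation of M = |a|·standard deviation of U, so standard deviation of U = 20/|-2| = 10.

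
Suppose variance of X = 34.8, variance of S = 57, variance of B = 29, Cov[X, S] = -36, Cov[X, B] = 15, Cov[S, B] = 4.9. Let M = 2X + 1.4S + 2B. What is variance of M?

variance of M = a²·variance of X + b²·variance of S + c²·variance of B + 2ab·Cov[X, S] + 2ac·Cov[X, B] + 2bc·Cov[S, B], with a = 2, b = 1.4, c = 2.
= 139.2 + 111.72 + 116 + (-201.6) + 120 + 27.44
= 312.76.

variance of M = 312.76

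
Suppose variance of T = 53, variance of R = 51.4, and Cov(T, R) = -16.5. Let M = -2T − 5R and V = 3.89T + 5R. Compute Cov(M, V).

Cov(M, V) = -1211.415

By bilinearity, Cov(M, V) = ac·variance of T + bd·variance of R + (ad+bc)·Cov(T, R), with a=-2, b=-5, c=3.89, d=5.
ac·variance of T = (-2)·3.89·53 = -412.34
bd·variance of R = (-5)·5·51.4 = -1285
(ad+bc)·Cov(T, R) = (-29.45)·(-16.5) = 485.925
Cov(M, V) = -412.34 + (-1285) + 485.925 = -1211.415.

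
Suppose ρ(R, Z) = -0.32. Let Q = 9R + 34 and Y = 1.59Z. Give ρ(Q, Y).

ρ(Q, Y) = -0.32

Linear rescalings preserve correlation up to sign; here the slopes 9 and 1.59 have the same sign, so ρ(Q, Y) = ρ(R, Z) = -0.32.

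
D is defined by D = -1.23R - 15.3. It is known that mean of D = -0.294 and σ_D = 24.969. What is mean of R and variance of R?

From D = -1.23R - 15.3: mean of D = a·mean of R + b, so mean of R = (mean of D − b)/a = (-0.294 − (-15.3))/(-1.23) = -12.2.
variance of D = 24.969² = 623.450961.
variance of D = a²·variance of R, so variance of R = 623.450961/(-1.23)² = 412.09.

mean of R = -12.2, variance of R = 412.09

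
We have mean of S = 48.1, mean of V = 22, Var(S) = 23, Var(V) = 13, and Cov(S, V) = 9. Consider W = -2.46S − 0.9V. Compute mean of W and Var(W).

mean of W = (-2.46)·mean of S + (-0.9)·mean of V = (-2.46)·48.1 + (-0.9)·22 = -138.126.
Var(W) = a²·Var(S) + b²·Var(V) + 2ab·Cov(S, V) with a = -2.46, b = -0.9.
= (-2.46)²·23 + (-0.9)²·13 + 2·(-2.46)·(-0.9)·9
= 139.1868 + 10.53 + 39.852 = 189.5688.

mean of W = -138.126, Var(W) = 189.5688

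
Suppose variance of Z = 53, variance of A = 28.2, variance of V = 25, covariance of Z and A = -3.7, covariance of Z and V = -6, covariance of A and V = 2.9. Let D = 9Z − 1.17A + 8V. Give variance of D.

variance of D = a²·variance of Z + b²·variance of A + c²·variance of V + 2ab·covariance of Z and A + 2ac·covariance of Z and V + 2bc·covariance of A and V, with a = 9, b = -1.17, c = 8.
= 4293 + 38.60298 + 1600 + 77.922 + (-864) + (-54.288)
= 5091.23698.

variance of D = 5091.23698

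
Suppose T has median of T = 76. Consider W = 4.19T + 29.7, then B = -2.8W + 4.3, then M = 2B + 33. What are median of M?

median of W = 4.19·76 + 29.7 = 348.14.
median of B = (-2.8)·348.14 + 4.3 = -970.492.
median of M = 2·(-970.492) + 33 = -1907.984.

median of M = -1907.984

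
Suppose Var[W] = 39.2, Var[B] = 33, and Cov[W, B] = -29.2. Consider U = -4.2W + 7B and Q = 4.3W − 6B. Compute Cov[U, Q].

Cov[U, Q] = -3708.712

By bilinearity, Cov[U, Q] = ac·Var[W] + bd·Var[B] + (ad+bc)·Cov[W, B], with a=-4.2, b=7, c=4.3, d=-6.
ac·Var[W] = (-4.2)·4.3·39.2 = -707.952
bd·Var[B] = 7·(-6)·33 = -1386
(ad+bc)·Cov[W, B] = (55.3)·(-29.2) = -1614.76
Cov[U, Q] = -707.952 + (-1386) + (-1614.76) = -3708.712.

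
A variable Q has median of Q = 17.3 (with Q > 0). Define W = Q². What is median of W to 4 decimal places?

median of W = 299.29

Q² is monotone on this domain, so median of W = square(17.3) = 299.29.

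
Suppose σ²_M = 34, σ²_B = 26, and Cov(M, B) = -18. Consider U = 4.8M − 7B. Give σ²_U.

σ²_U = a²·σ²_M + b²·σ²_B + 2ab·Cov(M, B) with a = 4.8, b = -7.
= 4.8²·34 + (-7)²·26 + 2·4.8·(-7)·(-18)
= 783.36 + 1274 + 1209.6 = 3266.96.

σ²_U = 3266.96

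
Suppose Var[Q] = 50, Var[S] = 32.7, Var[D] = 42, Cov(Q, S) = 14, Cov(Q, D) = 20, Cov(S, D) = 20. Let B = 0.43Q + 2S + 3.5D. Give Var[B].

Var[B] = a²·Var[Q] + b²·Var[S] + c²·Var[D] + 2ab·Cov(Q, S) + 2ac·Cov(Q, D) + 2bc·Cov(S, D), with a = 0.43, b = 2, c = 3.5.
= 9.245 + 130.8 + 514.5 + 24.08 + 60.2 + 280
= 1018.825.

Var[B] = 1018.825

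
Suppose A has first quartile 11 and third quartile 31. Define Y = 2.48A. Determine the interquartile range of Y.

IQR(Y) = 49.6

IQR of A = Q3 − Q1 = 31 − 11 = 20.
Under Y = aA + b, IQR(Y) = |a|·IQR(A) = |2.48|·20 = 49.6 (shifts cancel; spread scales by |a|).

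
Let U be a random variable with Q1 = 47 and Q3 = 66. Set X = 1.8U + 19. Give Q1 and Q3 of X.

Q1(X) = 103.6, Q3(X) = 137.8

a = 1.8 > 0: Q1(X) = a·Q1(U)+b = 103.6, Q3(X) = a·Q3(U)+b = 137.8.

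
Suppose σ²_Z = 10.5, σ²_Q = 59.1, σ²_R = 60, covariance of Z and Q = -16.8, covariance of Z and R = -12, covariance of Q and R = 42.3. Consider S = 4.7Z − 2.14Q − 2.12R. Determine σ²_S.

σ²_S = 1733.16144

σ²_S = a²·σ²_Z + b²·σ²_Q + c²·σ²_R + 2ab·covariance of Z and Q + 2ac·covariance of Z and R + 2bc·covariance of Q and R, with a = 4.7, b = -2.14, c = -2.12.
= 231.945 + 270.65436 + 269.664 + 337.9488 + 239.136 + 383.81328
= 1733.16144.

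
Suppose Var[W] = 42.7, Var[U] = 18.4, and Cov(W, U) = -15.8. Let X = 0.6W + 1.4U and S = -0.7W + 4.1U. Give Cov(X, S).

Cov(X, S) = 64.298

By bilinearity, Cov(X, S) = ac·Var[W] + bd·Var[U] + (ad+bc)·Cov(W, U), with a=0.6, b=1.4, c=-0.7, d=4.1.
ac·Var[W] = 0.6·(-0.7)·42.7 = -17.934
bd·Var[U] = 1.4·4.1·18.4 = 105.616
(ad+bc)·Cov(W, U) = (1.48)·(-15.8) = -23.384
Cov(X, S) = -17.934 + 105.616 + (-23.384) = 64.298.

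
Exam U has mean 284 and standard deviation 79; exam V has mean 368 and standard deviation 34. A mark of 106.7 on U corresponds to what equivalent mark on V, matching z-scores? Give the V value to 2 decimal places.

z = (106.7 − 284)/79 ≈ -2.2443.
V = 368 + z·34 = 368 + (106.7 − 284)·34/79 ≈ 291.69.

V = 291.69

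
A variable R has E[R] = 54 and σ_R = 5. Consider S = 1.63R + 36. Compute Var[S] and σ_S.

Var[S] = 66.4225, σ_S = 8.15

S = 1.63R + 36 is linear with a = 1.63, b = 36.
Var[R] = 5² = 25.
Var[S] = a²·Var[R] = 1.63²·25 = 66.4225 (the additive constant 36 does not affect variance).
σ_S = |a|·σ_R = |1.63|·5 = 8.15.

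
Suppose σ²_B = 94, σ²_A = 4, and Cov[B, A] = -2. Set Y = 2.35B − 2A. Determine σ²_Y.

σ²_Y = 553.915

σ²_Y = a²·σ²_B + b²·σ²_A + 2ab·Cov[B, A] with a = 2.35, b = -2.
= 2.35²·94 + (-2)²·4 + 2·2.35·(-2)·(-2)
= 519.115 + 16 + 18.8 = 553.915.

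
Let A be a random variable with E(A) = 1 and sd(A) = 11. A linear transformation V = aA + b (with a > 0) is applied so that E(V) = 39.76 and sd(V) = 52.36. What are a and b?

sd(V) = a·sd(A) (a > 0), so a = 52.36/11 = 4.76.
E(V) = a·E(A) + b, so b = 39.76 − 4.76·1 = 35.

a = 4.76, b = 35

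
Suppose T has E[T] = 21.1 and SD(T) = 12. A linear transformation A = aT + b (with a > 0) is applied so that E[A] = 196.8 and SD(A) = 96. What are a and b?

SD(A) = a·SD(T) (a > 0), so a = 96/12 = 8.
E[A] = a·E[T] + b, so b = 196.8 − 8·21.1 = 28.

a = 8, b = 28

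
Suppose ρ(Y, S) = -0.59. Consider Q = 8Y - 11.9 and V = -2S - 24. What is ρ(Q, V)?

ρ(Q, V) = 0.59

Linear rescalings preserve |correlation|; the slopes 8 and -2 have opposite signs, so the correlation flips sign: ρ(Q, V) = −ρ(Y, S) = 0.59.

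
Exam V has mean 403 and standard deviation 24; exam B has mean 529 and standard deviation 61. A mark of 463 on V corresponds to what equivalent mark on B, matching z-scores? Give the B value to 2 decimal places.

B = 681.50

z = (463 − 403)/24 = 2.5.
B = 529 + z·61 = 529 + (463 − 403)·61/24 = 681.50.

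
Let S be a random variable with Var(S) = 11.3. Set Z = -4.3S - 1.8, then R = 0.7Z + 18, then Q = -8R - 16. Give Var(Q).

Var(Q) = 6552.26432

Var(Z) = (-4.3)²·11.3 = 208.937.
Var(R) = 0.7²·208.937 = 102.37913.
Var(Q) = (-8)²·102.37913 = 6552.26432.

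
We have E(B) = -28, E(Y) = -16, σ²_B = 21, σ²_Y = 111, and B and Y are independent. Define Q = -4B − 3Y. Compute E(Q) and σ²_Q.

E(Q) = (-4)·E(B) + (-3)·E(Y) = (-4)·(-28) + (-3)·(-16) = 160.
σ²_Q = a²·σ²_B + b²·σ²_Y + 2ab·covariance of B and Y with a = -4, b = -3.
Independence gives covariance of B and Y = 0.
= (-4)²·21 + (-3)²·111 + 2·(-4)·(-3)·0
= 336 + 999 + 0 = 1335.

E(Q) = 160, σ²_Q = 1335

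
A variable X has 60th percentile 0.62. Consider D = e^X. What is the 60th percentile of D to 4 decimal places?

e^X is increasing, so P_{60}(D) = g(P_{60}(X)) ≈ 1.8589.

60th percentile of D = 1.8589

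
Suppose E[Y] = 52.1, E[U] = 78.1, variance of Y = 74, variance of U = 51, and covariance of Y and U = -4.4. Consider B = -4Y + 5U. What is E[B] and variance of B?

E[B] = (-4)·E[Y] + 5·E[U] = (-4)·52.1 + 5·78.1 = 182.1.
variance of B = a²·variance of Y + b²·variance of U + 2ab·covariance of Y and U with a = -4, b = 5.
= (-4)²·74 + 5²·51 + 2·(-4)·5·(-4.4)
= 1184 + 1275 + 176 = 2635.

E[B] = 182.1, variance of B = 2635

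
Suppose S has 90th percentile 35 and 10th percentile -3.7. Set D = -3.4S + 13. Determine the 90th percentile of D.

Since a = -3.4 < 0 the transformation is decreasing, reversing order: the 90th percentile of D corresponds to the 10th percentile of S.
So P_{90}(D) = a·P_{10}(S) + b = (-3.4)·(-3.7) + 13 = 25.58.

90th percentile of D = 25.58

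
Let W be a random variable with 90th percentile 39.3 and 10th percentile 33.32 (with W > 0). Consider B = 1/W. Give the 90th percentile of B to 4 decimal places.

1/W is decreasing on W > 0, so percentile order reverses: P_{90}(B) uses P_{10}(W) = 33.32.
P_{90}(B) = 1/33.32 ≈ 0.03.

90th percentile of B = 0.03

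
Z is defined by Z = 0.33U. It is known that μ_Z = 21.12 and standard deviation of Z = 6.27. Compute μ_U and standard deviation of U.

From Z = 0.33U: μ_Z = a·μ_U + b, so μ_U = (μ_Z − b)/a = (21.12 − 0)/0.33 = 64.
standard deviation of Z = |a|·standard deviation of U, so standard deviation of U = 6.27/|0.33| = 19.

μ_U = 64, standard deviation of U = 19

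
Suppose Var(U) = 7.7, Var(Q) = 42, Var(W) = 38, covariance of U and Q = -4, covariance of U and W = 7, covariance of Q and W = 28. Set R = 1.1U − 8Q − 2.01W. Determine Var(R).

Var(R) = a²·Var(U) + b²·Var(Q) + c²·Var(W) + 2ab·covariance of U and Q + 2ac·covariance of U and W + 2bc·covariance of Q and W, with a = 1.1, b = -8, c = -2.01.
= 9.317 + 2688 + 153.5238 + 70.4 + (-30.954) + 900.48
= 3790.7668.

Var(R) = 3790.7668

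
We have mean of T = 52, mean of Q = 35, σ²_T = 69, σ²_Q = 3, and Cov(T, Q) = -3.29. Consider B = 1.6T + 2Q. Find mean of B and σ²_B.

mean of B = 1.6·mean of T + 2·mean of Q = 1.6·52 + 2·35 = 153.2.
σ²_B = a²·σ²_T + b²·σ²_Q + 2ab·Cov(T, Q) with a = 1.6, b = 2.
= 1.6²·69 + 2²·3 + 2·1.6·2·(-3.29)
= 176.64 + 12 + (-21.056) = 167.584.

mean of B = 153.2, σ²_B = 167.584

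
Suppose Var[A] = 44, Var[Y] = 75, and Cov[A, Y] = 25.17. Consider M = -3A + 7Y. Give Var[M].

Var[M] = a²·Var[A] + b²·Var[Y] + 2ab·Cov[A, Y] with a = -3, b = 7.
= (-3)²·44 + 7²·75 + 2·(-3)·7·25.17
= 396 + 3675 + (-1057.14) = 3013.86.

Var[M] = 3013.86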